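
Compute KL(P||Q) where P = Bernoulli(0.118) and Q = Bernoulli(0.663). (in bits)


KL = p*log2(p/q) + (1-p)*log2((1-p)/(1-q)) = 0.118*log2(0.118/0.663) + 0.882*log2(0.882/0.337) = 0.9304

0.9304 bits


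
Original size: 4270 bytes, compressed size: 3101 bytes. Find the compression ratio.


Ratio = original / compressed = 4270 / 3101 = 1.377

1.377


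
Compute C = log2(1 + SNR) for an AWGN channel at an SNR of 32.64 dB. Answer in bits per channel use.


SNR_linear = 10^(32.64/10) = 1836.5383; C = log2(1 + SNR_linear) = log2(1 + 1836.5383) = 10.8436

10.8436 bits/channel use


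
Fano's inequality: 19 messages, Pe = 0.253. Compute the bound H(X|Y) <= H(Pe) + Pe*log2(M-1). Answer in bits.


H(Pe) = -Pe*log2(Pe) - (1-Pe)*log2(1-Pe) = -0.253*log2(0.253) - 0.747*log2(0.747) = 0.501646 + 0.314352 = 0.816. Pe*log2(M-1) = 0.253*log2(18) = 1.054991. Bound = H(Pe) + Pe*log2(M-1) = 0.501646 + 0.314352 + 1.054991 = 1.871

1.871 bits


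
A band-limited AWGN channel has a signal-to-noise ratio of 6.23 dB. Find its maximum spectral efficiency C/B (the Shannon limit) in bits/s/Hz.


SNR_linear = 10^(6.23/10) = 4.1976; C/B = log2(1 + SNR_linear) = log2(1 + 4.1976) = 2.3778

2.3778 bits/s/Hz


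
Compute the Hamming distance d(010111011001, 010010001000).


Count differing positions: . . . ^ . ^ . ^ . . . ^ = 4 differences

4


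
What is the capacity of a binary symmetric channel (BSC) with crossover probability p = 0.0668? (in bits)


H(p) = -p*log2(p) - (1-p)*log2(1-p) = -0.0668*log2(0.0668) - 0.9332*log2(0.9332) = 0.260788 + 0.093079 = 0.3539. C = 1 - H(p) = 1 - 0.3539 = 0.6461

0.6461 bits


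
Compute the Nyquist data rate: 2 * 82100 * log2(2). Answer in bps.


Rate = 2 * B * log2(M) = 2 * 82100 * 1.0 = 164200.0

164200.0 bps


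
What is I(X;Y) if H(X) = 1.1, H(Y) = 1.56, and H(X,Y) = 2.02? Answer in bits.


I(X;Y) = H(X) + H(Y) - H(X,Y) = 1.1 + 1.56 - 2.02 = 0.64

0.64 bits


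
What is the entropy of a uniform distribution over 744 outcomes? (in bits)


H = log2(n) = log2(744) = 9.5392

9.5392 bits


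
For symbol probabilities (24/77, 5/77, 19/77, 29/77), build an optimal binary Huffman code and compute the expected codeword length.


Huffman construction (repeatedly merge the two least-probable nodes; each merge adds 1 bit to every symbol beneath it): 5/77 + 19/77 = 24/77; 24/77 + 24/77 = 48/77; 29/77 + 48/77 = 1. Resulting codeword lengths (in the order the probabilities were given): (2, 3, 3, 1). L_avg = sum(p_i * l_i) = 24/77*2 + 5/77*3 + 19/77*3 + 29/77*1 = 149/77 = 1.9351

1.9351 bits


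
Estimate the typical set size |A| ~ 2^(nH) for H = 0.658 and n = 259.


log2|A_typical| = nH = 259 * 0.658 = 170.422, so |A_typical| ~ 2^170.422 = 2.005e+51

2.005e+51


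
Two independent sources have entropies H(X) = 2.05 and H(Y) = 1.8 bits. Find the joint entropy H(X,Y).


For independent variables, H(X,Y) = H(X) + H(Y) = 2.05 + 1.8 = 3.85

3.85 bits


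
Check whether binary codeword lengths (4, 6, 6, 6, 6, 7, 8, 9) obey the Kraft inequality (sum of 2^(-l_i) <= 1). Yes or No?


Kraft sum = sum(2^(-l_i)) = 0.1387, need <= 1. Result: satisfied (a binary prefix-free code with these lengths exists)

Yes


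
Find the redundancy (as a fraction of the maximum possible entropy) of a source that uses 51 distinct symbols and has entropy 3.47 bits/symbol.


H_max = log2(K) = log2(51) = 5.6724 bits/symbol. Redundancy = 1 - H/H_max = 1 - 3.47/5.6724 = 1 - 0.6117 = 0.3883

0.3883


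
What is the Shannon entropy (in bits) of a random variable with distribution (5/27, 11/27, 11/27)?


H = -sum(p_i * log2(p_i)). Terms: -(5/27)*log2(5/27) = 0.450548; -(11/27)*log2(11/27) = 0.527778; -(11/27)*log2(11/27) = 0.527778. H = 0.450548 + 0.527778 + 0.527778 = 1.5061

1.5061 bits


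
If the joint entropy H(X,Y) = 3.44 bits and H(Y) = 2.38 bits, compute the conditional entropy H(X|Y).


H(X|Y) = H(X,Y) - H(Y) = 3.44 - 2.38 = 1.06

1.06 bits


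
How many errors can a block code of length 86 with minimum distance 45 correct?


Correction capability = floor((d-1)/2) = floor((45-1)/2) = 22

22 errors


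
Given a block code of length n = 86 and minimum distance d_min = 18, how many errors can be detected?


Detection capability = d_min - 1 = 18 - 1 = 17

17 errors


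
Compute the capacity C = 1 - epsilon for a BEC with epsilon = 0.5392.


C = 1 - epsilon = 1 - 0.5392 = 0.4608

0.4608 bits


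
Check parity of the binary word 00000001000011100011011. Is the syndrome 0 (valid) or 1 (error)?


Syndrome = XOR of all bits = 0 XOR 0 XOR 0 XOR 0 XOR 0 XOR 0 XOR 0 XOR 1 XOR 0 XOR 0 XOR 0 XOR 0 XOR 1 XOR 1 XOR 1 XOR 0 XOR 0 XOR 0 XOR 1 XOR 1 XOR 0 XOR 1 XOR 1 = 0

0


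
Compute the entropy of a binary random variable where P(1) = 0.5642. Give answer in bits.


H = -p*log2(p) - (1-p)*log2(1-p). -0.5642*log2(0.5642) = 0.465872; -0.4358*log2(0.4358) = 0.522203. H = 0.465872 + 0.522203 = 0.9881

0.9881 bits


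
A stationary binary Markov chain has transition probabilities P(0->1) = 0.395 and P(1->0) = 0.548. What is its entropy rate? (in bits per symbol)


Stationary distribution: pi_0 = p10/(p01+p10) = 0.5811, pi_1 = 0.4189. Entropy rate H' = pi_0*H(p01) + pi_1*H(p10) = 0.5811*0.968 + 0.4189*0.9933 = 0.9786

0.9786 bits/symbol


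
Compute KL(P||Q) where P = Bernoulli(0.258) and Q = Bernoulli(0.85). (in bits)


KL = p*log2(p/q) + (1-p)*log2((1-p)/(1-q)) = 0.258*log2(0.258/0.85) + 0.742*log2(0.742/0.15) = 1.2676

1.2676 bits


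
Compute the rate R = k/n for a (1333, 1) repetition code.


Rate = k/n = 1/1333

1/1333


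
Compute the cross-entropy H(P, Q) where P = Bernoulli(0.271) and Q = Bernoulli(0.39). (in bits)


H(P,Q) = -p*log2(q) - (1-p)*log2(1-q). -0.271*log2(0.39) = 0.368141; -0.729*log2(0.61) = 0.519864. H(P,Q) = 0.368141 + 0.519864 = 0.888

0.888 bits


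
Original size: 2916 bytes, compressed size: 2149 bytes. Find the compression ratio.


Ratio = original / compressed = 2916 / 2149 = 1.3569

1.3569


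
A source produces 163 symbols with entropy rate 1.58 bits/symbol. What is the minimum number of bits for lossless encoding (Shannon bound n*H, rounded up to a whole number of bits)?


Minimum bits >= n * H = 163 * 1.58 = 257.54, rounded up to a whole number of bits = 258

258 bits


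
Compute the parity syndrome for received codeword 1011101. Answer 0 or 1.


Syndrome = XOR of all bits = 1 XOR 0 XOR 1 XOR 1 XOR 1 XOR 0 XOR 1 = 1

1


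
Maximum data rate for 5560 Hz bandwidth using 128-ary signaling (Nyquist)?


Rate = 2 * B * log2(M) = 2 * 5560 * 7.0 = 77840.0

77840.0 bps


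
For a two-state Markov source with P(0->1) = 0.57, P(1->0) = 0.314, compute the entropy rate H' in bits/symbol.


Stationary distribution: pi_0 = p10/(p01+p10) = 0.3552, pi_1 = 0.6448. Entropy rate H' = pi_0*H(p01) + pi_1*H(p10) = 0.3552*0.9858 + 0.6448*0.8977 = 0.929

0.929 bits/symbol


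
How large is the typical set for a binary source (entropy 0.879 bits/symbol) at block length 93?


log2|A_typical| = nH = 93 * 0.879 = 81.747, so |A_typical| ~ 2^81.747 = 4.058e+24

4.058e+24


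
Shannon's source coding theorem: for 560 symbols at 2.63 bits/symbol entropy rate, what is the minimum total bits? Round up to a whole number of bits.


Minimum bits >= n * H = 560 * 2.63 = 1472.8, rounded up to a whole number of bits = 1473

1473 bits


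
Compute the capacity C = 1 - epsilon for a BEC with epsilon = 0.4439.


C = 1 - epsilon = 1 - 0.4439 = 0.5561

0.5561 bits


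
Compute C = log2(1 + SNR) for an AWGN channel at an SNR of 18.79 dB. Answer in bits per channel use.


SNR_linear = 10^(18.79/10) = 75.6833; C = log2(1 + SNR_linear) = log2(1 + 75.6833) = 6.2608

6.2608 bits/channel use


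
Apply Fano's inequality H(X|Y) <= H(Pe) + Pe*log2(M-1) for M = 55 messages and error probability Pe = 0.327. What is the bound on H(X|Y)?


H(Pe) = -Pe*log2(Pe) - (1-Pe)*log2(1-Pe) = -0.327*log2(0.327) - 0.673*log2(0.673) = 0.527332 + 0.384499 = 0.9118. Pe*log2(M-1) = 0.327*log2(54) = 1.881848. Bound = H(Pe) + Pe*log2(M-1) = 0.527332 + 0.384499 + 1.881848 = 2.7937

2.7937 bits


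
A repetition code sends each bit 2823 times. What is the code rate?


Rate = k/n = 1/2823

1/2823


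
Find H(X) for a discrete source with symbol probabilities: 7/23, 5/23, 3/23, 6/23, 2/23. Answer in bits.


H = -sum(p_i * log2(p_i)). Terms: -(7/23)*log2(7/23) = 0.522324; -(5/23)*log2(5/23) = 0.478616; -(3/23)*log2(3/23) = 0.383296; -(6/23)*log2(6/23) = 0.505722; -(2/23)*log2(2/23) = 0.306397. H = 0.522324 + 0.478616 + 0.383296 + 0.505722 + 0.306397 = 2.1964

2.1964 bits


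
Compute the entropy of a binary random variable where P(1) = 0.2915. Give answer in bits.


H = -p*log2(p) - (1-p)*log2(1-p). -0.2915*log2(0.2915) = 0.518413; -0.7085*log2(0.7085) = 0.352238. H = 0.518413 + 0.352238 = 0.8707

0.8707 bits


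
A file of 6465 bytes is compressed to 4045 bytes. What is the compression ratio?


Ratio = original / compressed = 6465 / 4045 = 1.5983

1.5983


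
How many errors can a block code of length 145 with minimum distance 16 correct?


Correction capability = floor((d-1)/2) = floor((16-1)/2) = 7

7 errors


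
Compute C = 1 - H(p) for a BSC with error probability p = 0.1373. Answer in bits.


H(p) = -p*log2(p) - (1-p)*log2(1-p) = -0.1373*log2(0.1373) - 0.8627*log2(0.8627) = 0.393309 + 0.183815 = 0.5771. C = 1 - H(p) = 1 - 0.5771 = 0.4229

0.4229 bits


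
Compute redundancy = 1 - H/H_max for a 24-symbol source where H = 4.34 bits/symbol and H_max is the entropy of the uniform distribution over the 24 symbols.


H_max = log2(K) = log2(24) = 4.585 bits/symbol. Redundancy = 1 - H/H_max = 1 - 4.34/4.585 = 1 - 0.9466 = 0.0534

0.0534


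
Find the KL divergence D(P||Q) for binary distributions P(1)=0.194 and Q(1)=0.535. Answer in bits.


KL = p*log2(p/q) + (1-p)*log2((1-p)/(1-q)) = 0.194*log2(0.194/0.535) + 0.806*log2(0.806/0.465) = 0.3557

0.3557 bits


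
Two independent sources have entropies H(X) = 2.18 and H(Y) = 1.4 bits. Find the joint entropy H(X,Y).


For independent variables, H(X,Y) = H(X) + H(Y) = 2.18 + 1.4 = 3.58

3.58 bits


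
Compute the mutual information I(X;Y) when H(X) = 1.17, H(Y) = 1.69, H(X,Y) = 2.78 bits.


I(X;Y) = H(X) + H(Y) - H(X,Y) = 1.17 + 1.69 - 2.78 = 0.08

0.08 bits


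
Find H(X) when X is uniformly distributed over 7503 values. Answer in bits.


H = log2(n) = log2(7503) = 12.8733

12.8733 bits


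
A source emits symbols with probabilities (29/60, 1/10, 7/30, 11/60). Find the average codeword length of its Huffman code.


Huffman construction (repeatedly merge the two least-probable nodes; each merge adds 1 bit to every symbol beneath it): 1/10 + 11/60 = 17/60; 7/30 + 17/60 = 31/60; 29/60 + 31/60 = 1. Resulting codeword lengths (in the order the probabilities were given): (1, 3, 2, 3). L_avg = sum(p_i * l_i) = 29/60*1 + 1/10*3 + 7/30*2 + 11/60*3 = 9/5 = 1.8

1.8 bits


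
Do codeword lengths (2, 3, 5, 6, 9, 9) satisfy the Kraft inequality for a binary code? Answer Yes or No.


Kraft sum = sum(2^(-l_i)) = 0.4258, need <= 1. Result: satisfied (a binary prefix-free code with these lengths exists)

Yes


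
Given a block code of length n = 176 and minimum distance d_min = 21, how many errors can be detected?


Detection capability = d_min - 1 = 21 - 1 = 20

20 errors


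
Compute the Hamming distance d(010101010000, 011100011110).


Count differing positions: . . ^ . . ^ . . ^ ^ ^ . = 5 differences

5


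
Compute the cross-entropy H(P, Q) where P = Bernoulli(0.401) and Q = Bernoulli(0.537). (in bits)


H(P,Q) = -p*log2(q) - (1-p)*log2(1-q). -0.401*log2(0.537) = 0.359699; -0.599*log2(0.463) = 0.665439. H(P,Q) = 0.359699 + 0.665439 = 1.0251

1.0251 bits


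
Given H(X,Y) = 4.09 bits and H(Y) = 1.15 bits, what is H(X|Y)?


H(X|Y) = H(X,Y) - H(Y) = 4.09 - 1.15 = 2.94

2.94 bits


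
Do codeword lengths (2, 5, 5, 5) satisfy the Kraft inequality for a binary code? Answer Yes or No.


Kraft sum = sum(2^(-l_i)) = 0.3438, need <= 1. Result: satisfied (a binary prefix-free code with these lengths exists)

Yes


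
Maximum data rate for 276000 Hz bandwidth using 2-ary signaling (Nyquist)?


Rate = 2 * B * log2(M) = 2 * 276000 * 1.0 = 552000.0

552000.0 bps


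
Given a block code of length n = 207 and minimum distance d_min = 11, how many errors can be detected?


Detection capability = d_min - 1 = 11 - 1 = 10

10 errors


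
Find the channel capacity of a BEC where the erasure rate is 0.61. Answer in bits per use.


C = 1 - epsilon = 1 - 0.61 = 0.39

0.39 bits


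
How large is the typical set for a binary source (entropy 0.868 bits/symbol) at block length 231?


log2|A_typical| = nH = 231 * 0.868 = 200.508, so |A_typical| ~ 2^200.508 = 2.285e+60

2.285e+60


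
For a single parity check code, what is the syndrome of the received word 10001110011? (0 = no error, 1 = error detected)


Syndrome = XOR of all bits = 1 XOR 0 XOR 0 XOR 0 XOR 1 XOR 1 XOR 1 XOR 0 XOR 0 XOR 1 XOR 1 = 0

0


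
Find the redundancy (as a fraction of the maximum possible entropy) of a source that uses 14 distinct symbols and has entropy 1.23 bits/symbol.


H_max = log2(K) = log2(14) = 3.8074 bits/symbol. Redundancy = 1 - H/H_max = 1 - 1.23/3.8074 = 1 - 0.3231 = 0.6769

0.6769


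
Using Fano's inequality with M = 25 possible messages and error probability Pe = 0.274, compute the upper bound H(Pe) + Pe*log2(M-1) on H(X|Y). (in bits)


H(Pe) = -Pe*log2(Pe) - (1-Pe)*log2(1-Pe) = -0.274*log2(0.274) - 0.726*log2(0.726) = 0.511764 + 0.335382 = 0.8471. Pe*log2(M-1) = 0.274*log2(24) = 1.256280. Bound = H(Pe) + Pe*log2(M-1) = 0.511764 + 0.335382 + 1.256280 = 2.1034

2.1034 bits


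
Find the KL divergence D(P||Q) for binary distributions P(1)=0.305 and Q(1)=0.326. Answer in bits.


KL = p*log2(p/q) + (1-p)*log2((1-p)/(1-q)) = 0.305*log2(0.305/0.326) + 0.695*log2(0.695/0.674) = 0.0015

0.0015 bits


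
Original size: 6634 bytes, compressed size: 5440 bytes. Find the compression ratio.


Ratio = original / compressed = 6634 / 5440 = 1.2195

1.2195


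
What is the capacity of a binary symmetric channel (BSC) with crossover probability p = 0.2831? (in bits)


H(p) = -p*log2(p) - (1-p)*log2(1-p) = -0.2831*log2(0.2831) - 0.7169*log2(0.7169) = 0.515416 + 0.344224 = 0.8596. C = 1 - H(p) = 1 - 0.8596 = 0.1404

0.1404 bits


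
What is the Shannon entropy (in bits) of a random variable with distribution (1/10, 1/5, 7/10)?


H = -sum(p_i * log2(p_i)). Terms: -(1/10)*log2(1/10) = 0.332193; -(1/5)*log2(1/5) = 0.464386; -(7/10)*log2(7/10) = 0.360201. H = 0.332193 + 0.464386 + 0.360201 = 1.1568

1.1568 bits


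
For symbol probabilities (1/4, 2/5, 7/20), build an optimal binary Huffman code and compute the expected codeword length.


Huffman construction (repeatedly merge the two least-probable nodes; each merge adds 1 bit to every symbol beneath it): 1/4 + 7/20 = 3/5; 2/5 + 3/5 = 1. Resulting codeword lengths (in the order the probabilities were given): (2, 1, 2). L_avg = sum(p_i * l_i) = 1/4*2 + 2/5*1 + 7/20*2 = 8/5 = 1.6

1.6 bits


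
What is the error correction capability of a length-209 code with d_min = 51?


Correction capability = floor((d-1)/2) = floor((51-1)/2) = 25

25 errors


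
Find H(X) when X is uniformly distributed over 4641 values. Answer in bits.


H = log2(n) = log2(4641) = 12.1802

12.1802 bits


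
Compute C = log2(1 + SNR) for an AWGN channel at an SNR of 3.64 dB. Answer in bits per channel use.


SNR_linear = 10^(3.64/10) = 2.3121; C = log2(1 + SNR_linear) = log2(1 + 2.3121) = 1.7277

1.7277 bits/channel use


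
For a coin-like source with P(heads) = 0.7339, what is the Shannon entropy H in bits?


H = -p*log2(p) - (1-p)*log2(1-p). -0.7339*log2(0.7339) = 0.327572; -0.2661*log2(0.2661) = 0.508240. H = 0.327572 + 0.508240 = 0.8358

0.8358 bits


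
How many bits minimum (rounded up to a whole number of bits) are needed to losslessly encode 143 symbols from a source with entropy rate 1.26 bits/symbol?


Minimum bits >= n * H = 143 * 1.26 = 180.18, rounded up to a whole number of bits = 181

181 bits


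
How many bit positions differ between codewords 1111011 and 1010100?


Count differing positions: . ^ . ^ ^ ^ ^ = 5 differences

5


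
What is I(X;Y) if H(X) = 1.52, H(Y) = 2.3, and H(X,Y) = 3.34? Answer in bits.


I(X;Y) = H(X) + H(Y) - H(X,Y) = 1.52 + 2.3 - 3.34 = 0.48

0.48 bits


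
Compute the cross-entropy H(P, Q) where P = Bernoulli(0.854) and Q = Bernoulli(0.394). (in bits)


H(P,Q) = -p*log2(q) - (1-p)*log2(1-q). -0.854*log2(0.394) = 1.147548; -0.146*log2(0.606) = 0.105501. H(P,Q) = 1.147548 + 0.105501 = 1.253

1.253 bits


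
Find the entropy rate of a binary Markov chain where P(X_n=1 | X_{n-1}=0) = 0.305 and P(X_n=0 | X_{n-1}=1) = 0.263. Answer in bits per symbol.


Stationary distribution: pi_0 = p10/(p01+p10) = 0.463, pi_1 = 0.537. Entropy rate H' = pi_0*H(p01) + pi_1*H(p10) = 0.463*0.8873 + 0.537*0.8312 = 0.8572

0.8572 bits/symbol


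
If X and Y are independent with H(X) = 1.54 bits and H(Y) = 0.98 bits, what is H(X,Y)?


For independent variables, H(X,Y) = H(X) + H(Y) = 1.54 + 0.98 = 2.52

2.52 bits


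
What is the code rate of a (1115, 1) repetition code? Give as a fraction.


Rate = k/n = 1/1115

1/1115


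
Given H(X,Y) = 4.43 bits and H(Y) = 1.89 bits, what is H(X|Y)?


H(X|Y) = H(X,Y) - H(Y) = 4.43 - 1.89 = 2.54

2.54 bits


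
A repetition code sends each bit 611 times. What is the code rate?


Rate = k/n = 1/611

1/611


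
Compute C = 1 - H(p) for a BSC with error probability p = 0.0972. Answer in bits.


H(p) = -p*log2(p) - (1-p)*log2(1-p) = -0.0972*log2(0.0972) - 0.9028*log2(0.9028) = 0.326874 + 0.133183 = 0.4601. C = 1 - H(p) = 1 - 0.4601 = 0.5399

0.5399 bits


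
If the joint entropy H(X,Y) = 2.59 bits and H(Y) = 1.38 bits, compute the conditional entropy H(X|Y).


H(X|Y) = H(X,Y) - H(Y) = 2.59 - 1.38 = 1.21

1.21 bits


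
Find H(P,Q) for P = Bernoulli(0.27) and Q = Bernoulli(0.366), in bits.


H(P,Q) = -p*log2(q) - (1-p)*log2(1-q). -0.27*log2(0.366) = 0.391523; -0.73*log2(0.634) = 0.479935. H(P,Q) = 0.391523 + 0.479935 = 0.8715

0.8715 bits


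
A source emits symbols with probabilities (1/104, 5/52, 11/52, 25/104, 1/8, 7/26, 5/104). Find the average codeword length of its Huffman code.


Huffman construction (repeatedly merge the two least-probable nodes; each merge adds 1 bit to every symbol beneath it): 1/104 + 5/104 = 3/52; 3/52 + 5/52 = 2/13; 1/8 + 2/13 = 29/104; 11/52 + 25/104 = 47/104; 7/26 + 29/104 = 57/104; 47/104 + 57/104 = 1. Resulting codeword lengths (in the order the probabilities were given): (5, 4, 2, 2, 3, 2, 5). L_avg = sum(p_i * l_i) = 1/104*5 + 5/52*4 + 11/52*2 + 25/104*2 + 1/8*3 + 7/26*2 + 5/104*5 = 259/104 = 2.4904

2.4904 bits


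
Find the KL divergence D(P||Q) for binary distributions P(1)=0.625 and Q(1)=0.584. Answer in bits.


KL = p*log2(p/q) + (1-p)*log2((1-p)/(1-q)) = 0.625*log2(0.625/0.584) + 0.375*log2(0.375/0.416) = 0.005

0.005 bits


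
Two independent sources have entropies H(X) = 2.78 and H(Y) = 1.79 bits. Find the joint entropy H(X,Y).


For independent variables, H(X,Y) = H(X) + H(Y) = 2.78 + 1.79 = 4.57

4.57 bits


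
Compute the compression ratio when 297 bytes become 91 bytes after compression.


Ratio = original / compressed = 297 / 91 = 3.2637

3.2637


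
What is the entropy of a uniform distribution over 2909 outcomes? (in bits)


H = log2(n) = log2(2909) = 11.5063

11.5063 bits


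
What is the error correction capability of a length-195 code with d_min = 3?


Correction capability = floor((d-1)/2) = floor((3-1)/2) = 1

1 errors


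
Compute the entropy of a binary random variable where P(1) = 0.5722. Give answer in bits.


H = -p*log2(p) - (1-p)*log2(1-p). -0.5722*log2(0.5722) = 0.460855; -0.4278*log2(0.4278) = 0.524051. H = 0.460855 + 0.524051 = 0.9849

0.9849 bits


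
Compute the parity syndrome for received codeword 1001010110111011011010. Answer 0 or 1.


Syndrome = XOR of all bits = 1 XOR 0 XOR 0 XOR 1 XOR 0 XOR 1 XOR 0 XOR 1 XOR 1 XOR 0 XOR 1 XOR 1 XOR 1 XOR 0 XOR 1 XOR 1 XOR 0 XOR 1 XOR 1 XOR 0 XOR 1 XOR 0 = 1

1


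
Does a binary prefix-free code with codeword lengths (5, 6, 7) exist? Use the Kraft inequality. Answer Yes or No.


Kraft sum = sum(2^(-l_i)) = 0.0547, need <= 1. Result: satisfied (a binary prefix-free code with these lengths exists)

Yes


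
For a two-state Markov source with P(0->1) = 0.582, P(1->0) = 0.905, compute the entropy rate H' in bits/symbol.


Stationary distribution: pi_0 = p10/(p01+p10) = 0.6086, pi_1 = 0.3914. Entropy rate H' = pi_0*H(p01) + pi_1*H(p10) = 0.6086*0.9805 + 0.3914*0.4529 = 0.774

0.774 bits/symbol


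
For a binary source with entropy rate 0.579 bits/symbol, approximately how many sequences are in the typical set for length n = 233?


log2|A_typical| = nH = 233 * 0.579 = 134.907, so |A_typical| ~ 2^134.907 = 4.084e+40

4.084e+40


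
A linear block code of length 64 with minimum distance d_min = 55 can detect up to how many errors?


Detection capability = d_min - 1 = 55 - 1 = 54

54 errors


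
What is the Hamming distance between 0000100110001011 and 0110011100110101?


Count differing positions: . ^ ^ . ^ ^ ^ . ^ . ^ ^ ^ ^ ^ . = 11 differences

11


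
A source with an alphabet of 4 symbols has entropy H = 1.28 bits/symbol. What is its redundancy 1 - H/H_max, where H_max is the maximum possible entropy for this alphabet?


H_max = log2(K) = log2(4) = 2.0 bits/symbol. Redundancy = 1 - H/H_max = 1 - 1.28/2.0 = 1 - 0.64 = 0.36

0.36


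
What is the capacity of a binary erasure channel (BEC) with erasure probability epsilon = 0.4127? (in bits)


C = 1 - epsilon = 1 - 0.4127 = 0.5873

0.5873 bits


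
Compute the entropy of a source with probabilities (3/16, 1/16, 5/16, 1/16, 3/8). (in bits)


H = -sum(p_i * log2(p_i)). Terms: -(3/16)*log2(3/16) = 0.452820; -(1/16)*log2(1/16) = 0.250000; -(5/16)*log2(5/16) = 0.524397; -(1/16)*log2(1/16) = 0.250000; -(3/8)*log2(3/8) = 0.530639. H = 0.452820 + 0.250000 + 0.524397 + 0.250000 + 0.530639 = 2.0079

2.0079 bits


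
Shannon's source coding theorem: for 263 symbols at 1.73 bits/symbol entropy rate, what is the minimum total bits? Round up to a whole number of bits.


Minimum bits >= n * H = 263 * 1.73 = 454.99, rounded up to a whole number of bits = 455

455 bits


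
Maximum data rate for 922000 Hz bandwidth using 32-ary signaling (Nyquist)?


Rate = 2 * B * log2(M) = 2 * 922000 * 5.0 = 9220000.0

9220000.0 bps


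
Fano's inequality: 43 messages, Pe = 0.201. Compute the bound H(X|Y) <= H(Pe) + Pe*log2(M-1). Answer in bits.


H(Pe) = -Pe*log2(Pe) - (1-Pe)*log2(1-Pe) = -0.201*log2(0.201) - 0.799*log2(0.799) = 0.465261 + 0.258662 = 0.7239. Pe*log2(M-1) = 0.201*log2(42) = 1.083856. Bound = H(Pe) + Pe*log2(M-1) = 0.465261 + 0.258662 + 1.083856 = 1.8078

1.8078 bits


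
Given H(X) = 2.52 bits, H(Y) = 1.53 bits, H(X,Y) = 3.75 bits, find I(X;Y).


I(X;Y) = H(X) + H(Y) - H(X,Y) = 2.52 + 1.53 - 3.75 = 0.3

0.3 bits


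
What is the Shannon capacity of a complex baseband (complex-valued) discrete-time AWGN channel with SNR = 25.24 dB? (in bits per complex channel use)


SNR_linear = 10^(25.24/10) = 334.195; C = log2(1 + SNR_linear) = log2(1 + 334.195) = 8.3889

8.3889 bits/channel use


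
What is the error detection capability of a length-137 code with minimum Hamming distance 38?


Detection capability = d_min - 1 = 38 - 1 = 37

37 errors


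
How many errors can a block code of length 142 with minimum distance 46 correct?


Correction capability = floor((d-1)/2) = floor((46-1)/2) = 22

22 errors


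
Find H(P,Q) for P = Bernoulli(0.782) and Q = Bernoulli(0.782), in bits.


H(P,Q) = -p*log2(q) - (1-p)*log2(1-q). -0.782*log2(0.782) = 0.277422; -0.218*log2(0.218) = 0.479077. H(P,Q) = 0.277422 + 0.479077 = 0.7565

0.7565 bits


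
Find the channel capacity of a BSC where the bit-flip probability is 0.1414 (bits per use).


H(p) = -p*log2(p) - (1-p)*log2(1-p) = -0.1414*log2(0.1414) - 0.8586*log2(0.8586) = 0.399051 + 0.188842 = 0.5879. C = 1 - H(p) = 1 - 0.5879 = 0.4121

0.4121 bits


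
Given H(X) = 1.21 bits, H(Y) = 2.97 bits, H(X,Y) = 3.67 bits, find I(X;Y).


I(X;Y) = H(X) + H(Y) - H(X,Y) = 1.21 + 2.97 - 3.67 = 0.51

0.51 bits


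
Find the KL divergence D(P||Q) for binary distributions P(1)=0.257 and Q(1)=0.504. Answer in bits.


KL = p*log2(p/q) + (1-p)*log2((1-p)/(1-q)) = 0.257*log2(0.257/0.504) + 0.743*log2(0.743/0.496) = 0.1835

0.1835 bits


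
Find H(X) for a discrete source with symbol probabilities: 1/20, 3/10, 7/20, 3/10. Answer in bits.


H = -sum(p_i * log2(p_i)). Terms: -(1/20)*log2(1/20) = 0.216096; -(3/10)*log2(3/10) = 0.521090; -(7/20)*log2(7/20) = 0.530101; -(3/10)*log2(3/10) = 0.521090. H = 0.216096 + 0.521090 + 0.530101 + 0.521090 = 1.7884

1.7884 bits


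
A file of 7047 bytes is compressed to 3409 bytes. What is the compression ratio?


Ratio = original / compressed = 7047 / 3409 = 2.0672

2.0672


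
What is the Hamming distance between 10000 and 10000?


Count differing positions: . . . . . = 0 differences

0


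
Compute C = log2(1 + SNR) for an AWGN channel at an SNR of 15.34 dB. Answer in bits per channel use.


SNR_linear = 10^(15.34/10) = 34.1979; C = log2(1 + SNR_linear) = log2(1 + 34.1979) = 5.1374

5.1374 bits/channel use


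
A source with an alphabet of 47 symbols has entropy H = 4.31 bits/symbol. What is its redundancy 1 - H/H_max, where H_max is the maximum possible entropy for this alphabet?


H_max = log2(K) = log2(47) = 5.5546 bits/symbol. Redundancy = 1 - H/H_max = 1 - 4.31/5.5546 = 1 - 0.7759 = 0.2241

0.2241


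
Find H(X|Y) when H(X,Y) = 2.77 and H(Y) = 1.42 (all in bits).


H(X|Y) = H(X,Y) - H(Y) = 2.77 - 1.42 = 1.35

1.35 bits


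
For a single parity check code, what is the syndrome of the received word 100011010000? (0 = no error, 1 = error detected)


Syndrome = XOR of all bits = 1 XOR 0 XOR 0 XOR 0 XOR 1 XOR 1 XOR 0 XOR 1 XOR 0 XOR 0 XOR 0 XOR 0 = 0

0


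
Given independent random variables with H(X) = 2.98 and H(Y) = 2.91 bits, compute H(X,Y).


For independent variables, H(X,Y) = H(X) + H(Y) = 2.98 + 2.91 = 5.89

5.89 bits


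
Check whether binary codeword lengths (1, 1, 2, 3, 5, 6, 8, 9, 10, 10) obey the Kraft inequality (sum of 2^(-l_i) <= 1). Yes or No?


Kraft sum = sum(2^(-l_i)) = 1.4297, need <= 1. Result: violated (a binary prefix-free code with these lengths cannot exist)

No


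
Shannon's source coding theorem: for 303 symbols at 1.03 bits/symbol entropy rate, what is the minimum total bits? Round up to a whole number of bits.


Minimum bits >= n * H = 303 * 1.03 = 312.09, rounded up to a whole number of bits = 313

313 bits


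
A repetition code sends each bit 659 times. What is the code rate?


Rate = k/n = 1/659

1/659


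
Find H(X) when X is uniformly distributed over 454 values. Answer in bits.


H = log2(n) = log2(454) = 8.8265

8.8265 bits


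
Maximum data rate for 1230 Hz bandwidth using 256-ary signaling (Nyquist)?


Rate = 2 * B * log2(M) = 2 * 1230 * 8.0 = 19680.0

19680.0 bps


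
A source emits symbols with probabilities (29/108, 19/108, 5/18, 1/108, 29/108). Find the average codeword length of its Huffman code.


Huffman construction (repeatedly merge the two least-probable nodes; each merge adds 1 bit to every symbol beneath it): 1/108 + 19/108 = 5/27; 5/27 + 29/108 = 49/108; 29/108 + 5/18 = 59/108; 49/108 + 59/108 = 1. Resulting codeword lengths (in the order the probabilities were given): (2, 3, 2, 3, 2). L_avg = sum(p_i * l_i) = 29/108*2 + 19/108*3 + 5/18*2 + 1/108*3 + 29/108*2 = 59/27 = 2.1852

2.1852 bits


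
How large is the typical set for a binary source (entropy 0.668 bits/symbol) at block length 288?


log2|A_typical| = nH = 288 * 0.668 = 192.384, so |A_typical| ~ 2^192.384 = 8.191e+57

8.191e+57


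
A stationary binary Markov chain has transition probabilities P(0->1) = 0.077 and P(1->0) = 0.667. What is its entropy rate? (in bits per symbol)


Stationary distribution: pi_0 = p10/(p01+p10) = 0.8965, pi_1 = 0.1035. Entropy rate H' = pi_0*H(p01) + pi_1*H(p10) = 0.8965*0.3915 + 0.1035*0.918 = 0.446

0.446 bits/symbol


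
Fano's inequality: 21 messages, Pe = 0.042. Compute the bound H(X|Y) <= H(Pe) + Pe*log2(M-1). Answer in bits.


H(Pe) = -Pe*log2(Pe) - (1-Pe)*log2(1-Pe) = -0.042*log2(0.042) - 0.958*log2(0.958) = 0.192086 + 0.059303 = 0.2514. Pe*log2(M-1) = 0.042*log2(20) = 0.181521. Bound = H(Pe) + Pe*log2(M-1) = 0.192086 + 0.059303 + 0.181521 = 0.4329

0.4329 bits


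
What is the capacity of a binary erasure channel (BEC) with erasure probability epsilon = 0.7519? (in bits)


C = 1 - epsilon = 1 - 0.7519 = 0.2481

0.2481 bits


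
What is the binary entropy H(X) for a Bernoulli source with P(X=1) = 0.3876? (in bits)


H = -p*log2(p) - (1-p)*log2(1-p). -0.3876*log2(0.3876) = 0.529989; -0.6124*log2(0.6124) = 0.433245. H = 0.529989 + 0.433245 = 0.9632

0.9632 bits


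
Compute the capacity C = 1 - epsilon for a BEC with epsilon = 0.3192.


C = 1 - epsilon = 1 - 0.3192 = 0.6808

0.6808 bits


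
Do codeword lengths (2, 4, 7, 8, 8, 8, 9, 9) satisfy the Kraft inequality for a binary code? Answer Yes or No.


Kraft sum = sum(2^(-l_i)) = 0.3359, need <= 1. Result: satisfied (a binary prefix-free code with these lengths exists)

Yes


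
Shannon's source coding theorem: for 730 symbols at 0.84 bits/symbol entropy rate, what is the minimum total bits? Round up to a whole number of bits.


Minimum bits >= n * H = 730 * 0.84 = 613.2, rounded up to a whole number of bits = 614

614 bits


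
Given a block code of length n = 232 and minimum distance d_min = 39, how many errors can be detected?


Detection capability = d_min - 1 = 39 - 1 = 38

38 errors


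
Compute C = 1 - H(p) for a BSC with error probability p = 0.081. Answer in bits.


H(p) = -p*log2(p) - (1-p)*log2(1-p) = -0.081*log2(0.081) - 0.919*log2(0.919) = 0.293701 + 0.111992 = 0.4057. C = 1 - H(p) = 1 - 0.4057 = 0.5943

0.5943 bits


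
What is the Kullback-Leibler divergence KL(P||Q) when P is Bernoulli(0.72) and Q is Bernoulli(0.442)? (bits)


KL = p*log2(p/q) + (1-p)*log2((1-p)/(1-q)) = 0.72*log2(0.72/0.442) + 0.28*log2(0.28/0.558) = 0.2283

0.2283 bits


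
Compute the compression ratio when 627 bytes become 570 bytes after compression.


Ratio = original / compressed = 627 / 570 = 1.1

1.1


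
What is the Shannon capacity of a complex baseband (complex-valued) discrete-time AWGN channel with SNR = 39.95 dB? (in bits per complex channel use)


SNR_linear = 10^(39.95/10) = 9885.5309; C = log2(1 + SNR_linear) = log2(1 + 9885.5309) = 13.2712

13.2712 bits/channel use


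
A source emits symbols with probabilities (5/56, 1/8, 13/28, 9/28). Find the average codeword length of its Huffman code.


Huffman construction (repeatedly merge the two least-probable nodes; each merge adds 1 bit to every symbol beneath it): 5/56 + 1/8 = 3/14; 3/14 + 9/28 = 15/28; 13/28 + 15/28 = 1. Resulting codeword lengths (in the order the probabilities were given): (3, 3, 1, 2). L_avg = sum(p_i * l_i) = 5/56*3 + 1/8*3 + 13/28*1 + 9/28*2 = 7/4 = 1.75

1.75 bits


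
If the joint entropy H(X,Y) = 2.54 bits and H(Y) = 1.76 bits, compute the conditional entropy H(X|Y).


H(X|Y) = H(X,Y) - H(Y) = 2.54 - 1.76 = 0.78

0.78 bits


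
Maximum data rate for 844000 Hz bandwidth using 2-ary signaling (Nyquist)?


Rate = 2 * B * log2(M) = 2 * 844000 * 1.0 = 1688000.0

1688000.0 bps


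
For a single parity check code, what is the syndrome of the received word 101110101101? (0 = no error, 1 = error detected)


Syndrome = XOR of all bits = 1 XOR 0 XOR 1 XOR 1 XOR 1 XOR 0 XOR 1 XOR 0 XOR 1 XOR 1 XOR 0 XOR 1 = 0

0


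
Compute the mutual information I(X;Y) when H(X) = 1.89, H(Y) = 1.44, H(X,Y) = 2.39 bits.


I(X;Y) = H(X) + H(Y) - H(X,Y) = 1.89 + 1.44 - 2.39 = 0.94

0.94 bits


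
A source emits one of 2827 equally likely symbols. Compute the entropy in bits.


H = log2(n) = log2(2827) = 11.4651

11.4651 bits


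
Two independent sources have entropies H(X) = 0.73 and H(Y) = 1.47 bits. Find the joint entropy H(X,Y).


For independent variables, H(X,Y) = H(X) + H(Y) = 0.73 + 1.47 = 2.2

2.2 bits


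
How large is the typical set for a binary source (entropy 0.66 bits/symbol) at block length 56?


log2|A_typical| = nH = 56 * 0.66 = 36.96, so |A_typical| ~ 2^36.96 = 1.337e+11

1.337e+11


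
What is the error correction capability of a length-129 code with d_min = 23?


Correction capability = floor((d-1)/2) = floor((23-1)/2) = 11

11 errors


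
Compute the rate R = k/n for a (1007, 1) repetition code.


Rate = k/n = 1/1007

1/1007


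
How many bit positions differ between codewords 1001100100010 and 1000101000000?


Count differing positions: . . . ^ . . ^ ^ . . . ^ . = 4 differences

4


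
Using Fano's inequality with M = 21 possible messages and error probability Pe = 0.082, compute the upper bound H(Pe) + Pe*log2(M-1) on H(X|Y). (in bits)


H(Pe) = -Pe*log2(Pe) - (1-Pe)*log2(1-Pe) = -0.082*log2(0.082) - 0.918*log2(0.918) = 0.295875 + 0.113312 = 0.4092. Pe*log2(M-1) = 0.082*log2(20) = 0.354398. Bound = H(Pe) + Pe*log2(M-1) = 0.295875 + 0.113312 + 0.354398 = 0.7636

0.7636 bits


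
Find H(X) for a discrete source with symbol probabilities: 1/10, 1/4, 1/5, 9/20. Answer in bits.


H = -sum(p_i * log2(p_i)). Terms: -(1/10)*log2(1/10) = 0.332193; -(1/4)*log2(1/4) = 0.500000; -(1/5)*log2(1/5) = 0.464386; -(9/20)*log2(9/20) = 0.518401. H = 0.332193 + 0.500000 + 0.464386 + 0.518401 = 1.815

1.815 bits


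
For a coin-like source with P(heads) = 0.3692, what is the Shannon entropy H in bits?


H = -p*log2(p) - (1-p)*log2(1-p). -0.3692*log2(0.3692) = 0.530734; -0.6308*log2(0.6308) = 0.419321. H = 0.530734 + 0.419321 = 0.9501

0.9501 bits


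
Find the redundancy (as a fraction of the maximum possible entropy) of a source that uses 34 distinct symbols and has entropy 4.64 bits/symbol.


H_max = log2(K) = log2(34) = 5.0875 bits/symbol. Redundancy = 1 - H/H_max = 1 - 4.64/5.0875 = 1 - 0.912 = 0.088

0.088


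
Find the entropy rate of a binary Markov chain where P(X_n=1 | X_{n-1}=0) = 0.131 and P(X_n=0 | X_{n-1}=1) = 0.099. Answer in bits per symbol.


Stationary distribution: pi_0 = p10/(p01+p10) = 0.4304, pi_1 = 0.5696. Entropy rate H' = pi_0*H(p01) + pi_1*H(p10) = 0.4304*0.5602 + 0.5696*0.4658 = 0.5064

0.5064 bits/symbol


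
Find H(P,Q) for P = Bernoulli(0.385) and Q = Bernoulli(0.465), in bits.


H(P,Q) = -p*log2(q) - (1-p)*log2(1-q). -0.385*log2(0.465) = 0.425308; -0.615*log2(0.535) = 0.554969. H(P,Q) = 0.425308 + 0.554969 = 0.9803

0.9803 bits


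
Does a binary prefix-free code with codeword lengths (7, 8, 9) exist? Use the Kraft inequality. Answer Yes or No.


Kraft sum = sum(2^(-l_i)) = 0.0137, need <= 1. Result: satisfied (a binary prefix-free code with these lengths exists)

Yes


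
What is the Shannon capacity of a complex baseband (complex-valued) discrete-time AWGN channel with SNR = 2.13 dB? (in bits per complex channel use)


SNR_linear = 10^(2.13/10) = 1.6331; C = log2(1 + SNR_linear) = log2(1 + 1.6331) = 1.3967

1.3967 bits/channel use


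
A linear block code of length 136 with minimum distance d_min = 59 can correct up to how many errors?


Correction capability = floor((d-1)/2) = floor((59-1)/2) = 29

29 errors


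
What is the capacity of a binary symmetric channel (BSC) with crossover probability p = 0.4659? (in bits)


H(p) = -p*log2(p) - (1-p)*log2(1-p) = -0.4659*log2(0.4659) - 0.5341*log2(0.5341) = 0.513379 + 0.483263 = 0.9966. C = 1 - H(p) = 1 - 0.9966 = 0.0034

0.0034 bits


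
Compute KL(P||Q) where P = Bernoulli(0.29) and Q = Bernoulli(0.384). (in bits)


KL = p*log2(p/q) + (1-p)*log2((1-p)/(1-q)) = 0.29*log2(0.29/0.384) + 0.71*log2(0.71/0.616) = 0.028

0.028 bits


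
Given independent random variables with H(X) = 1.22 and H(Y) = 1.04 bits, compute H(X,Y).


For independent variables, H(X,Y) = H(X) + H(Y) = 1.22 + 1.04 = 2.26

2.26 bits


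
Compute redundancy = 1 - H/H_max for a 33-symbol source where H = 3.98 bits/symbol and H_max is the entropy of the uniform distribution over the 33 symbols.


H_max = log2(K) = log2(33) = 5.0444 bits/symbol. Redundancy = 1 - H/H_max = 1 - 3.98/5.0444 = 1 - 0.789 = 0.211

0.211


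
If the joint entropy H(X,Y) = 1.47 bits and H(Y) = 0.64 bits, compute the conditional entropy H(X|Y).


H(X|Y) = H(X,Y) - H(Y) = 1.47 - 0.64 = 0.83

0.83 bits


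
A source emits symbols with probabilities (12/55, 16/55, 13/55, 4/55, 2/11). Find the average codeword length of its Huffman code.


Huffman construction (repeatedly merge the two least-probable nodes; each merge adds 1 bit to every symbol beneath it): 4/55 + 2/11 = 14/55; 12/55 + 13/55 = 5/11; 14/55 + 16/55 = 6/11; 5/11 + 6/11 = 1. Resulting codeword lengths (in the order the probabilities were given): (2, 2, 2, 3, 3). L_avg = sum(p_i * l_i) = 12/55*2 + 16/55*2 + 13/55*2 + 4/55*3 + 2/11*3 = 124/55 = 2.2545

2.2545 bits


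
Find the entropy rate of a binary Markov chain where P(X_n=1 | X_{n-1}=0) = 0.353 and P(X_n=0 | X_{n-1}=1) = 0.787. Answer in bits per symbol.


Stationary distribution: pi_0 = p10/(p01+p10) = 0.6904, pi_1 = 0.3096. Entropy rate H' = pi_0*H(p01) + pi_1*H(p10) = 0.6904*0.9367 + 0.3096*0.7472 = 0.878

0.878 bits/symbol


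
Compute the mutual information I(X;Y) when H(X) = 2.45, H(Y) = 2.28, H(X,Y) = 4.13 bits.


I(X;Y) = H(X) + H(Y) - H(X,Y) = 2.45 + 2.28 - 4.13 = 0.6

0.6 bits


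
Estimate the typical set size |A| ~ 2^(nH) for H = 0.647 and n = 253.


log2|A_typical| = nH = 253 * 0.647 = 163.691, so |A_typical| ~ 2^163.691 = 1.888e+49

1.888e+49


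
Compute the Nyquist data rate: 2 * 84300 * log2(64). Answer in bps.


Rate = 2 * B * log2(M) = 2 * 84300 * 6.0 = 1011600.0

1011600.0 bps


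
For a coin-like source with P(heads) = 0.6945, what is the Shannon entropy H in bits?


H = -p*log2(p) - (1-p)*log2(1-p). -0.6945*log2(0.6945) = 0.365275; -0.3055*log2(0.3055) = 0.522636. H = 0.365275 + 0.522636 = 0.8879

0.8879 bits


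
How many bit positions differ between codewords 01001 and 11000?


Count differing positions: ^ . . . ^ = 2 differences

2


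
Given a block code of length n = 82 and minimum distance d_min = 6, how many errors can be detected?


Detection capability = d_min - 1 = 6 - 1 = 5

5 errors


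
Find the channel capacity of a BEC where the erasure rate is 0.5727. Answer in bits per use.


C = 1 - epsilon = 1 - 0.5727 = 0.4273

0.4273 bits


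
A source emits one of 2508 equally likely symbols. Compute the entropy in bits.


H = log2(n) = log2(2508) = 11.2923

11.2923 bits


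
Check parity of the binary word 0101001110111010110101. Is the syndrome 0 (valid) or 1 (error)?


Syndrome = XOR of all bits = 0 XOR 1 XOR 0 XOR 1 XOR 0 XOR 0 XOR 1 XOR 1 XOR 1 XOR 0 XOR 1 XOR 1 XOR 1 XOR 0 XOR 1 XOR 0 XOR 1 XOR 1 XOR 0 XOR 1 XOR 0 XOR 1 = 1

1


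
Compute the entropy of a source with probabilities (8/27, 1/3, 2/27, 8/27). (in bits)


H = -sum(p_i * log2(p_i)). Terms: -(8/27)*log2(8/27) = 0.519967; -(1/3)*log2(1/3) = 0.528321; -(2/27)*log2(2/27) = 0.278140; -(8/27)*log2(8/27) = 0.519967. H = 0.519967 + 0.528321 + 0.278140 + 0.519967 = 1.8464

1.8464 bits


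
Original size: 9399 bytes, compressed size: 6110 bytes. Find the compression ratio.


Ratio = original / compressed = 9399 / 6110 = 1.5383

1.5383
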